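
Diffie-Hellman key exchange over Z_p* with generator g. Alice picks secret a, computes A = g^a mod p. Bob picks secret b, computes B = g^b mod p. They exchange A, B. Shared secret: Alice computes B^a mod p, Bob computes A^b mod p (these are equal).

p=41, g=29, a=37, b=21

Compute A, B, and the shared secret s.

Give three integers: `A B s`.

A = 29^37 mod 41  (bits of 37 = 100101)
  bit 0 = 1: r = r^2 * 29 mod 41 = 1^2 * 29 = 1*29 = 29
  bit 1 = 0: r = r^2 mod 41 = 29^2 = 21
  bit 2 = 0: r = r^2 mod 41 = 21^2 = 31
  bit 3 = 1: r = r^2 * 29 mod 41 = 31^2 * 29 = 18*29 = 30
  bit 4 = 0: r = r^2 mod 41 = 30^2 = 39
  bit 5 = 1: r = r^2 * 29 mod 41 = 39^2 * 29 = 4*29 = 34
  -> A = 34
B = 29^21 mod 41  (bits of 21 = 10101)
  bit 0 = 1: r = r^2 * 29 mod 41 = 1^2 * 29 = 1*29 = 29
  bit 1 = 0: r = r^2 mod 41 = 29^2 = 21
  bit 2 = 1: r = r^2 * 29 mod 41 = 21^2 * 29 = 31*29 = 38
  bit 3 = 0: r = r^2 mod 41 = 38^2 = 9
  bit 4 = 1: r = r^2 * 29 mod 41 = 9^2 * 29 = 40*29 = 12
  -> B = 12
s = B^a = 12^37 mod 41  (bits of 37 = 100101)
  bit 0 = 1: r = r^2 * 12 mod 41 = 1^2 * 12 = 1*12 = 12
  bit 1 = 0: r = r^2 mod 41 = 12^2 = 21
  bit 2 = 0: r = r^2 mod 41 = 21^2 = 31
  bit 3 = 1: r = r^2 * 12 mod 41 = 31^2 * 12 = 18*12 = 11
  bit 4 = 0: r = r^2 mod 41 = 11^2 = 39
  bit 5 = 1: r = r^2 * 12 mod 41 = 39^2 * 12 = 4*12 = 7
  -> s = B^a = 7

Answer: 34 12 7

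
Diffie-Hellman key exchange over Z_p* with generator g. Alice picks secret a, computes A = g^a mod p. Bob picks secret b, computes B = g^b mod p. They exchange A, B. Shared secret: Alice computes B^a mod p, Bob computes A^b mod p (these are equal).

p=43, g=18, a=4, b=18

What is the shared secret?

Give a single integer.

Answer: 11

Derivation:
A = 18^4 mod 43  (bits of 4 = 100)
  bit 0 = 1: r = r^2 * 18 mod 43 = 1^2 * 18 = 1*18 = 18
  bit 1 = 0: r = r^2 mod 43 = 18^2 = 23
  bit 2 = 0: r = r^2 mod 43 = 23^2 = 13
  -> A = 13
B = 18^18 mod 43  (bits of 18 = 10010)
  bit 0 = 1: r = r^2 * 18 mod 43 = 1^2 * 18 = 1*18 = 18
  bit 1 = 0: r = r^2 mod 43 = 18^2 = 23
  bit 2 = 0: r = r^2 mod 43 = 23^2 = 13
  bit 3 = 1: r = r^2 * 18 mod 43 = 13^2 * 18 = 40*18 = 32
  bit 4 = 0: r = r^2 mod 43 = 32^2 = 35
  -> B = 35
s = B^a = 35^4 mod 43  (bits of 4 = 100)
  bit 0 = 1: r = r^2 * 35 mod 43 = 1^2 * 35 = 1*35 = 35
  bit 1 = 0: r = r^2 mod 43 = 35^2 = 21
  bit 2 = 0: r = r^2 mod 43 = 21^2 = 11
  -> s = B^a = 11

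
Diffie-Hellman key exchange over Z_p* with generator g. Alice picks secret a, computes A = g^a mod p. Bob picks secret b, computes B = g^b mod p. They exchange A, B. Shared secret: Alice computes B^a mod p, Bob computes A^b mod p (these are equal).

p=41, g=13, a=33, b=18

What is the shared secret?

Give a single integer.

A = 13^33 mod 41  (bits of 33 = 100001)
  bit 0 = 1: r = r^2 * 13 mod 41 = 1^2 * 13 = 1*13 = 13
  bit 1 = 0: r = r^2 mod 41 = 13^2 = 5
  bit 2 = 0: r = r^2 mod 41 = 5^2 = 25
  bit 3 = 0: r = r^2 mod 41 = 25^2 = 10
  bit 4 = 0: r = r^2 mod 41 = 10^2 = 18
  bit 5 = 1: r = r^2 * 13 mod 41 = 18^2 * 13 = 37*13 = 30
  -> A = 30
B = 13^18 mod 41  (bits of 18 = 10010)
  bit 0 = 1: r = r^2 * 13 mod 41 = 1^2 * 13 = 1*13 = 13
  bit 1 = 0: r = r^2 mod 41 = 13^2 = 5
  bit 2 = 0: r = r^2 mod 41 = 5^2 = 25
  bit 3 = 1: r = r^2 * 13 mod 41 = 25^2 * 13 = 10*13 = 7
  bit 4 = 0: r = r^2 mod 41 = 7^2 = 8
  -> B = 8
s = B^a = 8^33 mod 41  (bits of 33 = 100001)
  bit 0 = 1: r = r^2 * 8 mod 41 = 1^2 * 8 = 1*8 = 8
  bit 1 = 0: r = r^2 mod 41 = 8^2 = 23
  bit 2 = 0: r = r^2 mod 41 = 23^2 = 37
  bit 3 = 0: r = r^2 mod 41 = 37^2 = 16
  bit 4 = 0: r = r^2 mod 41 = 16^2 = 10
  bit 5 = 1: r = r^2 * 8 mod 41 = 10^2 * 8 = 18*8 = 21
  -> s = B^a = 21

Answer: 21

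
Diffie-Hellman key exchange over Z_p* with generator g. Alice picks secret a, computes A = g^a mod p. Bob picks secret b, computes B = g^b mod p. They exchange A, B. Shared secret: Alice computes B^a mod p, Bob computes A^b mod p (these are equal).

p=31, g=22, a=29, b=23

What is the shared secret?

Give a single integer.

A = 22^29 mod 31  (bits of 29 = 11101)
  bit 0 = 1: r = r^2 * 22 mod 31 = 1^2 * 22 = 1*22 = 22
  bit 1 = 1: r = r^2 * 22 mod 31 = 22^2 * 22 = 19*22 = 15
  bit 2 = 1: r = r^2 * 22 mod 31 = 15^2 * 22 = 8*22 = 21
  bit 3 = 0: r = r^2 mod 31 = 21^2 = 7
  bit 4 = 1: r = r^2 * 22 mod 31 = 7^2 * 22 = 18*22 = 24
  -> A = 24
B = 22^23 mod 31  (bits of 23 = 10111)
  bit 0 = 1: r = r^2 * 22 mod 31 = 1^2 * 22 = 1*22 = 22
  bit 1 = 0: r = r^2 mod 31 = 22^2 = 19
  bit 2 = 1: r = r^2 * 22 mod 31 = 19^2 * 22 = 20*22 = 6
  bit 3 = 1: r = r^2 * 22 mod 31 = 6^2 * 22 = 5*22 = 17
  bit 4 = 1: r = r^2 * 22 mod 31 = 17^2 * 22 = 10*22 = 3
  -> B = 3
s = B^a = 3^29 mod 31  (bits of 29 = 11101)
  bit 0 = 1: r = r^2 * 3 mod 31 = 1^2 * 3 = 1*3 = 3
  bit 1 = 1: r = r^2 * 3 mod 31 = 3^2 * 3 = 9*3 = 27
  bit 2 = 1: r = r^2 * 3 mod 31 = 27^2 * 3 = 16*3 = 17
  bit 3 = 0: r = r^2 mod 31 = 17^2 = 10
  bit 4 = 1: r = r^2 * 3 mod 31 = 10^2 * 3 = 7*3 = 21
  -> s = B^a = 21

Answer: 21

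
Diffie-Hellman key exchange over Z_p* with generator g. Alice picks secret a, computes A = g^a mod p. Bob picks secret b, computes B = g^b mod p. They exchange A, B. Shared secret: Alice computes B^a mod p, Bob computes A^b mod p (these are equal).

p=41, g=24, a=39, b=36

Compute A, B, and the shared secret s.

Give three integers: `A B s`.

A = 24^39 mod 41  (bits of 39 = 100111)
  bit 0 = 1: r = r^2 * 24 mod 41 = 1^2 * 24 = 1*24 = 24
  bit 1 = 0: r = r^2 mod 41 = 24^2 = 2
  bit 2 = 0: r = r^2 mod 41 = 2^2 = 4
  bit 3 = 1: r = r^2 * 24 mod 41 = 4^2 * 24 = 16*24 = 15
  bit 4 = 1: r = r^2 * 24 mod 41 = 15^2 * 24 = 20*24 = 29
  bit 5 = 1: r = r^2 * 24 mod 41 = 29^2 * 24 = 21*24 = 12
  -> A = 12
B = 24^36 mod 41  (bits of 36 = 100100)
  bit 0 = 1: r = r^2 * 24 mod 41 = 1^2 * 24 = 1*24 = 24
  bit 1 = 0: r = r^2 mod 41 = 24^2 = 2
  bit 2 = 0: r = r^2 mod 41 = 2^2 = 4
  bit 3 = 1: r = r^2 * 24 mod 41 = 4^2 * 24 = 16*24 = 15
  bit 4 = 0: r = r^2 mod 41 = 15^2 = 20
  bit 5 = 0: r = r^2 mod 41 = 20^2 = 31
  -> B = 31
s = B^a = 31^39 mod 41  (bits of 39 = 100111)
  bit 0 = 1: r = r^2 * 31 mod 41 = 1^2 * 31 = 1*31 = 31
  bit 1 = 0: r = r^2 mod 41 = 31^2 = 18
  bit 2 = 0: r = r^2 mod 41 = 18^2 = 37
  bit 3 = 1: r = r^2 * 31 mod 41 = 37^2 * 31 = 16*31 = 4
  bit 4 = 1: r = r^2 * 31 mod 41 = 4^2 * 31 = 16*31 = 4
  bit 5 = 1: r = r^2 * 31 mod 41 = 4^2 * 31 = 16*31 = 4
  -> s = B^a = 4

Answer: 12 31 4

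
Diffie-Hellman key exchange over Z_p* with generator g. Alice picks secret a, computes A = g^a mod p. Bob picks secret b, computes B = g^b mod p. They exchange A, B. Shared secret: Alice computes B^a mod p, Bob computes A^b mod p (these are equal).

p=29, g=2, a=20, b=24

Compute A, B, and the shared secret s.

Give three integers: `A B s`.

Answer: 23 20 16

Derivation:
A = 2^20 mod 29  (bits of 20 = 10100)
  bit 0 = 1: r = r^2 * 2 mod 29 = 1^2 * 2 = 1*2 = 2
  bit 1 = 0: r = r^2 mod 29 = 2^2 = 4
  bit 2 = 1: r = r^2 * 2 mod 29 = 4^2 * 2 = 16*2 = 3
  bit 3 = 0: r = r^2 mod 29 = 3^2 = 9
  bit 4 = 0: r = r^2 mod 29 = 9^2 = 23
  -> A = 23
B = 2^24 mod 29  (bits of 24 = 11000)
  bit 0 = 1: r = r^2 * 2 mod 29 = 1^2 * 2 = 1*2 = 2
  bit 1 = 1: r = r^2 * 2 mod 29 = 2^2 * 2 = 4*2 = 8
  bit 2 = 0: r = r^2 mod 29 = 8^2 = 6
  bit 3 = 0: r = r^2 mod 29 = 6^2 = 7
  bit 4 = 0: r = r^2 mod 29 = 7^2 = 20
  -> B = 20
s = B^a = 20^20 mod 29  (bits of 20 = 10100)
  bit 0 = 1: r = r^2 * 20 mod 29 = 1^2 * 20 = 1*20 = 20
  bit 1 = 0: r = r^2 mod 29 = 20^2 = 23
  bit 2 = 1: r = r^2 * 20 mod 29 = 23^2 * 20 = 7*20 = 24
  bit 3 = 0: r = r^2 mod 29 = 24^2 = 25
  bit 4 = 0: r = r^2 mod 29 = 25^2 = 16
  -> s = B^a = 16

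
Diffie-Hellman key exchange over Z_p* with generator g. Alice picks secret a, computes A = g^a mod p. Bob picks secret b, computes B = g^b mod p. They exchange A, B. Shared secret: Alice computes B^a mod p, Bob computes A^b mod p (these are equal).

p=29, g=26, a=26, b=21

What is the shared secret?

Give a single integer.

Answer: 28

Derivation:
A = 26^26 mod 29  (bits of 26 = 11010)
  bit 0 = 1: r = r^2 * 26 mod 29 = 1^2 * 26 = 1*26 = 26
  bit 1 = 1: r = r^2 * 26 mod 29 = 26^2 * 26 = 9*26 = 2
  bit 2 = 0: r = r^2 mod 29 = 2^2 = 4
  bit 3 = 1: r = r^2 * 26 mod 29 = 4^2 * 26 = 16*26 = 10
  bit 4 = 0: r = r^2 mod 29 = 10^2 = 13
  -> A = 13
B = 26^21 mod 29  (bits of 21 = 10101)
  bit 0 = 1: r = r^2 * 26 mod 29 = 1^2 * 26 = 1*26 = 26
  bit 1 = 0: r = r^2 mod 29 = 26^2 = 9
  bit 2 = 1: r = r^2 * 26 mod 29 = 9^2 * 26 = 23*26 = 18
  bit 3 = 0: r = r^2 mod 29 = 18^2 = 5
  bit 4 = 1: r = r^2 * 26 mod 29 = 5^2 * 26 = 25*26 = 12
  -> B = 12
s = B^a = 12^26 mod 29  (bits of 26 = 11010)
  bit 0 = 1: r = r^2 * 12 mod 29 = 1^2 * 12 = 1*12 = 12
  bit 1 = 1: r = r^2 * 12 mod 29 = 12^2 * 12 = 28*12 = 17
  bit 2 = 0: r = r^2 mod 29 = 17^2 = 28
  bit 3 = 1: r = r^2 * 12 mod 29 = 28^2 * 12 = 1*12 = 12
  bit 4 = 0: r = r^2 mod 29 = 12^2 = 28
  -> s = B^a = 28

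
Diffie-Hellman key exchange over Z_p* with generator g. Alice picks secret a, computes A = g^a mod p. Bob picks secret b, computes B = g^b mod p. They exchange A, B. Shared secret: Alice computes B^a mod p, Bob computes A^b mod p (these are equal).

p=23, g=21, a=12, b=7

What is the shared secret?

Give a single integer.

Answer: 13

Derivation:
A = 21^12 mod 23  (bits of 12 = 1100)
  bit 0 = 1: r = r^2 * 21 mod 23 = 1^2 * 21 = 1*21 = 21
  bit 1 = 1: r = r^2 * 21 mod 23 = 21^2 * 21 = 4*21 = 15
  bit 2 = 0: r = r^2 mod 23 = 15^2 = 18
  bit 3 = 0: r = r^2 mod 23 = 18^2 = 2
  -> A = 2
B = 21^7 mod 23  (bits of 7 = 111)
  bit 0 = 1: r = r^2 * 21 mod 23 = 1^2 * 21 = 1*21 = 21
  bit 1 = 1: r = r^2 * 21 mod 23 = 21^2 * 21 = 4*21 = 15
  bit 2 = 1: r = r^2 * 21 mod 23 = 15^2 * 21 = 18*21 = 10
  -> B = 10
s = B^a = 10^12 mod 23  (bits of 12 = 1100)
  bit 0 = 1: r = r^2 * 10 mod 23 = 1^2 * 10 = 1*10 = 10
  bit 1 = 1: r = r^2 * 10 mod 23 = 10^2 * 10 = 8*10 = 11
  bit 2 = 0: r = r^2 mod 23 = 11^2 = 6
  bit 3 = 0: r = r^2 mod 23 = 6^2 = 13
  -> s = B^a = 13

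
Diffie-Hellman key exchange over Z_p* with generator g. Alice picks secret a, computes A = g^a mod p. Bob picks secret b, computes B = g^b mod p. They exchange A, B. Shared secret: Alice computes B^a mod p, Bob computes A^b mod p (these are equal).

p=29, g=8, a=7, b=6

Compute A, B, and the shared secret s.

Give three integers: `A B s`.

A = 8^7 mod 29  (bits of 7 = 111)
  bit 0 = 1: r = r^2 * 8 mod 29 = 1^2 * 8 = 1*8 = 8
  bit 1 = 1: r = r^2 * 8 mod 29 = 8^2 * 8 = 6*8 = 19
  bit 2 = 1: r = r^2 * 8 mod 29 = 19^2 * 8 = 13*8 = 17
  -> A = 17
B = 8^6 mod 29  (bits of 6 = 110)
  bit 0 = 1: r = r^2 * 8 mod 29 = 1^2 * 8 = 1*8 = 8
  bit 1 = 1: r = r^2 * 8 mod 29 = 8^2 * 8 = 6*8 = 19
  bit 2 = 0: r = r^2 mod 29 = 19^2 = 13
  -> B = 13
s = B^a = 13^7 mod 29  (bits of 7 = 111)
  bit 0 = 1: r = r^2 * 13 mod 29 = 1^2 * 13 = 1*13 = 13
  bit 1 = 1: r = r^2 * 13 mod 29 = 13^2 * 13 = 24*13 = 22
  bit 2 = 1: r = r^2 * 13 mod 29 = 22^2 * 13 = 20*13 = 28
  -> s = B^a = 28

Answer: 17 13 28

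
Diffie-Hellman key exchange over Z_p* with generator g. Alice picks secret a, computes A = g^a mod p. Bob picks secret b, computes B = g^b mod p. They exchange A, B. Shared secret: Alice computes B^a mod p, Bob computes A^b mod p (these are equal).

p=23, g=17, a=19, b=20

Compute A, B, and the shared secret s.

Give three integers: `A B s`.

A = 17^19 mod 23  (bits of 19 = 10011)
  bit 0 = 1: r = r^2 * 17 mod 23 = 1^2 * 17 = 1*17 = 17
  bit 1 = 0: r = r^2 mod 23 = 17^2 = 13
  bit 2 = 0: r = r^2 mod 23 = 13^2 = 8
  bit 3 = 1: r = r^2 * 17 mod 23 = 8^2 * 17 = 18*17 = 7
  bit 4 = 1: r = r^2 * 17 mod 23 = 7^2 * 17 = 3*17 = 5
  -> A = 5
B = 17^20 mod 23  (bits of 20 = 10100)
  bit 0 = 1: r = r^2 * 17 mod 23 = 1^2 * 17 = 1*17 = 17
  bit 1 = 0: r = r^2 mod 23 = 17^2 = 13
  bit 2 = 1: r = r^2 * 17 mod 23 = 13^2 * 17 = 8*17 = 21
  bit 3 = 0: r = r^2 mod 23 = 21^2 = 4
  bit 4 = 0: r = r^2 mod 23 = 4^2 = 16
  -> B = 16
s = B^a = 16^19 mod 23  (bits of 19 = 10011)
  bit 0 = 1: r = r^2 * 16 mod 23 = 1^2 * 16 = 1*16 = 16
  bit 1 = 0: r = r^2 mod 23 = 16^2 = 3
  bit 2 = 0: r = r^2 mod 23 = 3^2 = 9
  bit 3 = 1: r = r^2 * 16 mod 23 = 9^2 * 16 = 12*16 = 8
  bit 4 = 1: r = r^2 * 16 mod 23 = 8^2 * 16 = 18*16 = 12
  -> s = B^a = 12

Answer: 5 16 12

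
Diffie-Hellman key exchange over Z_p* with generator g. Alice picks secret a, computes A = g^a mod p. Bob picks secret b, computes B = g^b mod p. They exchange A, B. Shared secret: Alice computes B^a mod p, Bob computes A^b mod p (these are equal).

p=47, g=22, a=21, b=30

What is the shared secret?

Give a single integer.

Answer: 2

Derivation:
A = 22^21 mod 47  (bits of 21 = 10101)
  bit 0 = 1: r = r^2 * 22 mod 47 = 1^2 * 22 = 1*22 = 22
  bit 1 = 0: r = r^2 mod 47 = 22^2 = 14
  bit 2 = 1: r = r^2 * 22 mod 47 = 14^2 * 22 = 8*22 = 35
  bit 3 = 0: r = r^2 mod 47 = 35^2 = 3
  bit 4 = 1: r = r^2 * 22 mod 47 = 3^2 * 22 = 9*22 = 10
  -> A = 10
B = 22^30 mod 47  (bits of 30 = 11110)
  bit 0 = 1: r = r^2 * 22 mod 47 = 1^2 * 22 = 1*22 = 22
  bit 1 = 1: r = r^2 * 22 mod 47 = 22^2 * 22 = 14*22 = 26
  bit 2 = 1: r = r^2 * 22 mod 47 = 26^2 * 22 = 18*22 = 20
  bit 3 = 1: r = r^2 * 22 mod 47 = 20^2 * 22 = 24*22 = 11
  bit 4 = 0: r = r^2 mod 47 = 11^2 = 27
  -> B = 27
s = B^a = 27^21 mod 47  (bits of 21 = 10101)
  bit 0 = 1: r = r^2 * 27 mod 47 = 1^2 * 27 = 1*27 = 27
  bit 1 = 0: r = r^2 mod 47 = 27^2 = 24
  bit 2 = 1: r = r^2 * 27 mod 47 = 24^2 * 27 = 12*27 = 42
  bit 3 = 0: r = r^2 mod 47 = 42^2 = 25
  bit 4 = 1: r = r^2 * 27 mod 47 = 25^2 * 27 = 14*27 = 2
  -> s = B^a = 2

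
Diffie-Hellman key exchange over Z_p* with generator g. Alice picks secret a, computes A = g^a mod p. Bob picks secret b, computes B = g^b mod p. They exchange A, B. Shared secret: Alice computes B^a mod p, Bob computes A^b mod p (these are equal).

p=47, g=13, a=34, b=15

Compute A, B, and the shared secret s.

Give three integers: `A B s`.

Answer: 21 33 32

Derivation:
A = 13^34 mod 47  (bits of 34 = 100010)
  bit 0 = 1: r = r^2 * 13 mod 47 = 1^2 * 13 = 1*13 = 13
  bit 1 = 0: r = r^2 mod 47 = 13^2 = 28
  bit 2 = 0: r = r^2 mod 47 = 28^2 = 32
  bit 3 = 0: r = r^2 mod 47 = 32^2 = 37
  bit 4 = 1: r = r^2 * 13 mod 47 = 37^2 * 13 = 6*13 = 31
  bit 5 = 0: r = r^2 mod 47 = 31^2 = 21
  -> A = 21
B = 13^15 mod 47  (bits of 15 = 1111)
  bit 0 = 1: r = r^2 * 13 mod 47 = 1^2 * 13 = 1*13 = 13
  bit 1 = 1: r = r^2 * 13 mod 47 = 13^2 * 13 = 28*13 = 35
  bit 2 = 1: r = r^2 * 13 mod 47 = 35^2 * 13 = 3*13 = 39
  bit 3 = 1: r = r^2 * 13 mod 47 = 39^2 * 13 = 17*13 = 33
  -> B = 33
s = B^a = 33^34 mod 47  (bits of 34 = 100010)
  bit 0 = 1: r = r^2 * 33 mod 47 = 1^2 * 33 = 1*33 = 33
  bit 1 = 0: r = r^2 mod 47 = 33^2 = 8
  bit 2 = 0: r = r^2 mod 47 = 8^2 = 17
  bit 3 = 0: r = r^2 mod 47 = 17^2 = 7
  bit 4 = 1: r = r^2 * 33 mod 47 = 7^2 * 33 = 2*33 = 19
  bit 5 = 0: r = r^2 mod 47 = 19^2 = 32
  -> s = B^a = 32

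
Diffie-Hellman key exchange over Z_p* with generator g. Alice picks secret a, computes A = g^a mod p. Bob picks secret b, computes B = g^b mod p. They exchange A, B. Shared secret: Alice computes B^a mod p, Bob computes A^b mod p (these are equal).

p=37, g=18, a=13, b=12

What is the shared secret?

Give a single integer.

Answer: 10

Derivation:
A = 18^13 mod 37  (bits of 13 = 1101)
  bit 0 = 1: r = r^2 * 18 mod 37 = 1^2 * 18 = 1*18 = 18
  bit 1 = 1: r = r^2 * 18 mod 37 = 18^2 * 18 = 28*18 = 23
  bit 2 = 0: r = r^2 mod 37 = 23^2 = 11
  bit 3 = 1: r = r^2 * 18 mod 37 = 11^2 * 18 = 10*18 = 32
  -> A = 32
B = 18^12 mod 37  (bits of 12 = 1100)
  bit 0 = 1: r = r^2 * 18 mod 37 = 1^2 * 18 = 1*18 = 18
  bit 1 = 1: r = r^2 * 18 mod 37 = 18^2 * 18 = 28*18 = 23
  bit 2 = 0: r = r^2 mod 37 = 23^2 = 11
  bit 3 = 0: r = r^2 mod 37 = 11^2 = 10
  -> B = 10
s = B^a = 10^13 mod 37  (bits of 13 = 1101)
  bit 0 = 1: r = r^2 * 10 mod 37 = 1^2 * 10 = 1*10 = 10
  bit 1 = 1: r = r^2 * 10 mod 37 = 10^2 * 10 = 26*10 = 1
  bit 2 = 0: r = r^2 mod 37 = 1^2 = 1
  bit 3 = 1: r = r^2 * 10 mod 37 = 1^2 * 10 = 1*10 = 10
  -> s = B^a = 10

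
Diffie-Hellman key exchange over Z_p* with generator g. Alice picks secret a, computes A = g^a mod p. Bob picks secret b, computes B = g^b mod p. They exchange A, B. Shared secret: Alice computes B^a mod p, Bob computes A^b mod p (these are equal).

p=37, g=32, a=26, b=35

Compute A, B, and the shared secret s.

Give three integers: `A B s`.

Answer: 21 22 30

Derivation:
A = 32^26 mod 37  (bits of 26 = 11010)
  bit 0 = 1: r = r^2 * 32 mod 37 = 1^2 * 32 = 1*32 = 32
  bit 1 = 1: r = r^2 * 32 mod 37 = 32^2 * 32 = 25*32 = 23
  bit 2 = 0: r = r^2 mod 37 = 23^2 = 11
  bit 3 = 1: r = r^2 * 32 mod 37 = 11^2 * 32 = 10*32 = 24
  bit 4 = 0: r = r^2 mod 37 = 24^2 = 21
  -> A = 21
B = 32^35 mod 37  (bits of 35 = 100011)
  bit 0 = 1: r = r^2 * 32 mod 37 = 1^2 * 32 = 1*32 = 32
  bit 1 = 0: r = r^2 mod 37 = 32^2 = 25
  bit 2 = 0: r = r^2 mod 37 = 25^2 = 33
  bit 3 = 0: r = r^2 mod 37 = 33^2 = 16
  bit 4 = 1: r = r^2 * 32 mod 37 = 16^2 * 32 = 34*32 = 15
  bit 5 = 1: r = r^2 * 32 mod 37 = 15^2 * 32 = 3*32 = 22
  -> B = 22
s = B^a = 22^26 mod 37  (bits of 26 = 11010)
  bit 0 = 1: r = r^2 * 22 mod 37 = 1^2 * 22 = 1*22 = 22
  bit 1 = 1: r = r^2 * 22 mod 37 = 22^2 * 22 = 3*22 = 29
  bit 2 = 0: r = r^2 mod 37 = 29^2 = 27
  bit 3 = 1: r = r^2 * 22 mod 37 = 27^2 * 22 = 26*22 = 17
  bit 4 = 0: r = r^2 mod 37 = 17^2 = 30
  -> s = B^a = 30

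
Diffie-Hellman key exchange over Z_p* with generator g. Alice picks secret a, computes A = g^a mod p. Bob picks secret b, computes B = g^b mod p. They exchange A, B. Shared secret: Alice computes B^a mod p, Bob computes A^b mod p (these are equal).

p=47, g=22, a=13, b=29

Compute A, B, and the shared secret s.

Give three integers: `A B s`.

A = 22^13 mod 47  (bits of 13 = 1101)
  bit 0 = 1: r = r^2 * 22 mod 47 = 1^2 * 22 = 1*22 = 22
  bit 1 = 1: r = r^2 * 22 mod 47 = 22^2 * 22 = 14*22 = 26
  bit 2 = 0: r = r^2 mod 47 = 26^2 = 18
  bit 3 = 1: r = r^2 * 22 mod 47 = 18^2 * 22 = 42*22 = 31
  -> A = 31
B = 22^29 mod 47  (bits of 29 = 11101)
  bit 0 = 1: r = r^2 * 22 mod 47 = 1^2 * 22 = 1*22 = 22
  bit 1 = 1: r = r^2 * 22 mod 47 = 22^2 * 22 = 14*22 = 26
  bit 2 = 1: r = r^2 * 22 mod 47 = 26^2 * 22 = 18*22 = 20
  bit 3 = 0: r = r^2 mod 47 = 20^2 = 24
  bit 4 = 1: r = r^2 * 22 mod 47 = 24^2 * 22 = 12*22 = 29
  -> B = 29
s = B^a = 29^13 mod 47  (bits of 13 = 1101)
  bit 0 = 1: r = r^2 * 29 mod 47 = 1^2 * 29 = 1*29 = 29
  bit 1 = 1: r = r^2 * 29 mod 47 = 29^2 * 29 = 42*29 = 43
  bit 2 = 0: r = r^2 mod 47 = 43^2 = 16
  bit 3 = 1: r = r^2 * 29 mod 47 = 16^2 * 29 = 21*29 = 45
  -> s = B^a = 45

Answer: 31 29 45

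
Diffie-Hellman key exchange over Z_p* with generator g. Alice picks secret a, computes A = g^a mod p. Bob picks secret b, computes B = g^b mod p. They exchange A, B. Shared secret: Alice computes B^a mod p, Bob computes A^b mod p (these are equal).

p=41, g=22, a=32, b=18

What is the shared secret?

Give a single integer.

A = 22^32 mod 41  (bits of 32 = 100000)
  bit 0 = 1: r = r^2 * 22 mod 41 = 1^2 * 22 = 1*22 = 22
  bit 1 = 0: r = r^2 mod 41 = 22^2 = 33
  bit 2 = 0: r = r^2 mod 41 = 33^2 = 23
  bit 3 = 0: r = r^2 mod 41 = 23^2 = 37
  bit 4 = 0: r = r^2 mod 41 = 37^2 = 16
  bit 5 = 0: r = r^2 mod 41 = 16^2 = 10
  -> A = 10
B = 22^18 mod 41  (bits of 18 = 10010)
  bit 0 = 1: r = r^2 * 22 mod 41 = 1^2 * 22 = 1*22 = 22
  bit 1 = 0: r = r^2 mod 41 = 22^2 = 33
  bit 2 = 0: r = r^2 mod 41 = 33^2 = 23
  bit 3 = 1: r = r^2 * 22 mod 41 = 23^2 * 22 = 37*22 = 35
  bit 4 = 0: r = r^2 mod 41 = 35^2 = 36
  -> B = 36
s = B^a = 36^32 mod 41  (bits of 32 = 100000)
  bit 0 = 1: r = r^2 * 36 mod 41 = 1^2 * 36 = 1*36 = 36
  bit 1 = 0: r = r^2 mod 41 = 36^2 = 25
  bit 2 = 0: r = r^2 mod 41 = 25^2 = 10
  bit 3 = 0: r = r^2 mod 41 = 10^2 = 18
  bit 4 = 0: r = r^2 mod 41 = 18^2 = 37
  bit 5 = 0: r = r^2 mod 41 = 37^2 = 16
  -> s = B^a = 16

Answer: 16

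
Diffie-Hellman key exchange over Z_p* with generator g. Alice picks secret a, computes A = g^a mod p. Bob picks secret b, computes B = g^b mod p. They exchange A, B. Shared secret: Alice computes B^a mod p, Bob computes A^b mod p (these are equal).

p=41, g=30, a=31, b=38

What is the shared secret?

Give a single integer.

A = 30^31 mod 41  (bits of 31 = 11111)
  bit 0 = 1: r = r^2 * 30 mod 41 = 1^2 * 30 = 1*30 = 30
  bit 1 = 1: r = r^2 * 30 mod 41 = 30^2 * 30 = 39*30 = 22
  bit 2 = 1: r = r^2 * 30 mod 41 = 22^2 * 30 = 33*30 = 6
  bit 3 = 1: r = r^2 * 30 mod 41 = 6^2 * 30 = 36*30 = 14
  bit 4 = 1: r = r^2 * 30 mod 41 = 14^2 * 30 = 32*30 = 17
  -> A = 17
B = 30^38 mod 41  (bits of 38 = 100110)
  bit 0 = 1: r = r^2 * 30 mod 41 = 1^2 * 30 = 1*30 = 30
  bit 1 = 0: r = r^2 mod 41 = 30^2 = 39
  bit 2 = 0: r = r^2 mod 41 = 39^2 = 4
  bit 3 = 1: r = r^2 * 30 mod 41 = 4^2 * 30 = 16*30 = 29
  bit 4 = 1: r = r^2 * 30 mod 41 = 29^2 * 30 = 21*30 = 15
  bit 5 = 0: r = r^2 mod 41 = 15^2 = 20
  -> B = 20
s = B^a = 20^31 mod 41  (bits of 31 = 11111)
  bit 0 = 1: r = r^2 * 20 mod 41 = 1^2 * 20 = 1*20 = 20
  bit 1 = 1: r = r^2 * 20 mod 41 = 20^2 * 20 = 31*20 = 5
  bit 2 = 1: r = r^2 * 20 mod 41 = 5^2 * 20 = 25*20 = 8
  bit 3 = 1: r = r^2 * 20 mod 41 = 8^2 * 20 = 23*20 = 9
  bit 4 = 1: r = r^2 * 20 mod 41 = 9^2 * 20 = 40*20 = 21
  -> s = B^a = 21

Answer: 21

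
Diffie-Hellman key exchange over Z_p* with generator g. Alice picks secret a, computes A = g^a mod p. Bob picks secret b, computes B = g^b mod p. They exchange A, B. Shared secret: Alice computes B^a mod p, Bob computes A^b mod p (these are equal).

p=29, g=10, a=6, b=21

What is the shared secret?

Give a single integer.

A = 10^6 mod 29  (bits of 6 = 110)
  bit 0 = 1: r = r^2 * 10 mod 29 = 1^2 * 10 = 1*10 = 10
  bit 1 = 1: r = r^2 * 10 mod 29 = 10^2 * 10 = 13*10 = 14
  bit 2 = 0: r = r^2 mod 29 = 14^2 = 22
  -> A = 22
B = 10^21 mod 29  (bits of 21 = 10101)
  bit 0 = 1: r = r^2 * 10 mod 29 = 1^2 * 10 = 1*10 = 10
  bit 1 = 0: r = r^2 mod 29 = 10^2 = 13
  bit 2 = 1: r = r^2 * 10 mod 29 = 13^2 * 10 = 24*10 = 8
  bit 3 = 0: r = r^2 mod 29 = 8^2 = 6
  bit 4 = 1: r = r^2 * 10 mod 29 = 6^2 * 10 = 7*10 = 12
  -> B = 12
s = B^a = 12^6 mod 29  (bits of 6 = 110)
  bit 0 = 1: r = r^2 * 12 mod 29 = 1^2 * 12 = 1*12 = 12
  bit 1 = 1: r = r^2 * 12 mod 29 = 12^2 * 12 = 28*12 = 17
  bit 2 = 0: r = r^2 mod 29 = 17^2 = 28
  -> s = B^a = 28

Answer: 28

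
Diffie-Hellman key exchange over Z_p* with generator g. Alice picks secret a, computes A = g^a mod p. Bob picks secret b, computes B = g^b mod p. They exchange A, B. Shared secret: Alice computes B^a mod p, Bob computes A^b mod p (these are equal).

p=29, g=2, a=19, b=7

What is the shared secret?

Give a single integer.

A = 2^19 mod 29  (bits of 19 = 10011)
  bit 0 = 1: r = r^2 * 2 mod 29 = 1^2 * 2 = 1*2 = 2
  bit 1 = 0: r = r^2 mod 29 = 2^2 = 4
  bit 2 = 0: r = r^2 mod 29 = 4^2 = 16
  bit 3 = 1: r = r^2 * 2 mod 29 = 16^2 * 2 = 24*2 = 19
  bit 4 = 1: r = r^2 * 2 mod 29 = 19^2 * 2 = 13*2 = 26
  -> A = 26
B = 2^7 mod 29  (bits of 7 = 111)
  bit 0 = 1: r = r^2 * 2 mod 29 = 1^2 * 2 = 1*2 = 2
  bit 1 = 1: r = r^2 * 2 mod 29 = 2^2 * 2 = 4*2 = 8
  bit 2 = 1: r = r^2 * 2 mod 29 = 8^2 * 2 = 6*2 = 12
  -> B = 12
s = B^a = 12^19 mod 29  (bits of 19 = 10011)
  bit 0 = 1: r = r^2 * 12 mod 29 = 1^2 * 12 = 1*12 = 12
  bit 1 = 0: r = r^2 mod 29 = 12^2 = 28
  bit 2 = 0: r = r^2 mod 29 = 28^2 = 1
  bit 3 = 1: r = r^2 * 12 mod 29 = 1^2 * 12 = 1*12 = 12
  bit 4 = 1: r = r^2 * 12 mod 29 = 12^2 * 12 = 28*12 = 17
  -> s = B^a = 17

Answer: 17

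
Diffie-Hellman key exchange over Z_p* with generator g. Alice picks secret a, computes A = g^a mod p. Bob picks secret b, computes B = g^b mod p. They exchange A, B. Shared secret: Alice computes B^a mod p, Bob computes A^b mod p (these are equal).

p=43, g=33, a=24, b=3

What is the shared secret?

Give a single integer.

A = 33^24 mod 43  (bits of 24 = 11000)
  bit 0 = 1: r = r^2 * 33 mod 43 = 1^2 * 33 = 1*33 = 33
  bit 1 = 1: r = r^2 * 33 mod 43 = 33^2 * 33 = 14*33 = 32
  bit 2 = 0: r = r^2 mod 43 = 32^2 = 35
  bit 3 = 0: r = r^2 mod 43 = 35^2 = 21
  bit 4 = 0: r = r^2 mod 43 = 21^2 = 11
  -> A = 11
B = 33^3 mod 43  (bits of 3 = 11)
  bit 0 = 1: r = r^2 * 33 mod 43 = 1^2 * 33 = 1*33 = 33
  bit 1 = 1: r = r^2 * 33 mod 43 = 33^2 * 33 = 14*33 = 32
  -> B = 32
s = B^a = 32^24 mod 43  (bits of 24 = 11000)
  bit 0 = 1: r = r^2 * 32 mod 43 = 1^2 * 32 = 1*32 = 32
  bit 1 = 1: r = r^2 * 32 mod 43 = 32^2 * 32 = 35*32 = 2
  bit 2 = 0: r = r^2 mod 43 = 2^2 = 4
  bit 3 = 0: r = r^2 mod 43 = 4^2 = 16
  bit 4 = 0: r = r^2 mod 43 = 16^2 = 41
  -> s = B^a = 41

Answer: 41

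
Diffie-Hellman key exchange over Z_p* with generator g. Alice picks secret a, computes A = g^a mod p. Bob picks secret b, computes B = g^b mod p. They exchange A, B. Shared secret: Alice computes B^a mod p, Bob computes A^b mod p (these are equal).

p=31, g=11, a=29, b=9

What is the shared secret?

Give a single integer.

Answer: 27

Derivation:
A = 11^29 mod 31  (bits of 29 = 11101)
  bit 0 = 1: r = r^2 * 11 mod 31 = 1^2 * 11 = 1*11 = 11
  bit 1 = 1: r = r^2 * 11 mod 31 = 11^2 * 11 = 28*11 = 29
  bit 2 = 1: r = r^2 * 11 mod 31 = 29^2 * 11 = 4*11 = 13
  bit 3 = 0: r = r^2 mod 31 = 13^2 = 14
  bit 4 = 1: r = r^2 * 11 mod 31 = 14^2 * 11 = 10*11 = 17
  -> A = 17
B = 11^9 mod 31  (bits of 9 = 1001)
  bit 0 = 1: r = r^2 * 11 mod 31 = 1^2 * 11 = 1*11 = 11
  bit 1 = 0: r = r^2 mod 31 = 11^2 = 28
  bit 2 = 0: r = r^2 mod 31 = 28^2 = 9
  bit 3 = 1: r = r^2 * 11 mod 31 = 9^2 * 11 = 19*11 = 23
  -> B = 23
s = B^a = 23^29 mod 31  (bits of 29 = 11101)
  bit 0 = 1: r = r^2 * 23 mod 31 = 1^2 * 23 = 1*23 = 23
  bit 1 = 1: r = r^2 * 23 mod 31 = 23^2 * 23 = 2*23 = 15
  bit 2 = 1: r = r^2 * 23 mod 31 = 15^2 * 23 = 8*23 = 29
  bit 3 = 0: r = r^2 mod 31 = 29^2 = 4
  bit 4 = 1: r = r^2 * 23 mod 31 = 4^2 * 23 = 16*23 = 27
  -> s = B^a = 27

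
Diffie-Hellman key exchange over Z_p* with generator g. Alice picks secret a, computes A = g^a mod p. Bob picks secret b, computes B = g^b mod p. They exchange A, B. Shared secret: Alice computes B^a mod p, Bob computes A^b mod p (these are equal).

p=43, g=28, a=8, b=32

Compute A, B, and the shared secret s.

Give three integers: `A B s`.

A = 28^8 mod 43  (bits of 8 = 1000)
  bit 0 = 1: r = r^2 * 28 mod 43 = 1^2 * 28 = 1*28 = 28
  bit 1 = 0: r = r^2 mod 43 = 28^2 = 10
  bit 2 = 0: r = r^2 mod 43 = 10^2 = 14
  bit 3 = 0: r = r^2 mod 43 = 14^2 = 24
  -> A = 24
B = 28^32 mod 43  (bits of 32 = 100000)
  bit 0 = 1: r = r^2 * 28 mod 43 = 1^2 * 28 = 1*28 = 28
  bit 1 = 0: r = r^2 mod 43 = 28^2 = 10
  bit 2 = 0: r = r^2 mod 43 = 10^2 = 14
  bit 3 = 0: r = r^2 mod 43 = 14^2 = 24
  bit 4 = 0: r = r^2 mod 43 = 24^2 = 17
  bit 5 = 0: r = r^2 mod 43 = 17^2 = 31
  -> B = 31
s = B^a = 31^8 mod 43  (bits of 8 = 1000)
  bit 0 = 1: r = r^2 * 31 mod 43 = 1^2 * 31 = 1*31 = 31
  bit 1 = 0: r = r^2 mod 43 = 31^2 = 15
  bit 2 = 0: r = r^2 mod 43 = 15^2 = 10
  bit 3 = 0: r = r^2 mod 43 = 10^2 = 14
  -> s = B^a = 14

Answer: 24 31 14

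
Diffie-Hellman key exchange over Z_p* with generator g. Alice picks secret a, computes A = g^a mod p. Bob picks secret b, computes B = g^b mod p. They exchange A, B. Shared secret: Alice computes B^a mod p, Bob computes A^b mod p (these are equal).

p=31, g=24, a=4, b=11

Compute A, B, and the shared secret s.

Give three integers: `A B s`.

A = 24^4 mod 31  (bits of 4 = 100)
  bit 0 = 1: r = r^2 * 24 mod 31 = 1^2 * 24 = 1*24 = 24
  bit 1 = 0: r = r^2 mod 31 = 24^2 = 18
  bit 2 = 0: r = r^2 mod 31 = 18^2 = 14
  -> A = 14
B = 24^11 mod 31  (bits of 11 = 1011)
  bit 0 = 1: r = r^2 * 24 mod 31 = 1^2 * 24 = 1*24 = 24
  bit 1 = 0: r = r^2 mod 31 = 24^2 = 18
  bit 2 = 1: r = r^2 * 24 mod 31 = 18^2 * 24 = 14*24 = 26
  bit 3 = 1: r = r^2 * 24 mod 31 = 26^2 * 24 = 25*24 = 11
  -> B = 11
s = B^a = 11^4 mod 31  (bits of 4 = 100)
  bit 0 = 1: r = r^2 * 11 mod 31 = 1^2 * 11 = 1*11 = 11
  bit 1 = 0: r = r^2 mod 31 = 11^2 = 28
  bit 2 = 0: r = r^2 mod 31 = 28^2 = 9
  -> s = B^a = 9

Answer: 14 11 9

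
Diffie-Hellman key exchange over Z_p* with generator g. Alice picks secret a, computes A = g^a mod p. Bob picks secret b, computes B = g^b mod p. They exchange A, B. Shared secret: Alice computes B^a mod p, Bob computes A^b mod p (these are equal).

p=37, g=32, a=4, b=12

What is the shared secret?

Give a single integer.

A = 32^4 mod 37  (bits of 4 = 100)
  bit 0 = 1: r = r^2 * 32 mod 37 = 1^2 * 32 = 1*32 = 32
  bit 1 = 0: r = r^2 mod 37 = 32^2 = 25
  bit 2 = 0: r = r^2 mod 37 = 25^2 = 33
  -> A = 33
B = 32^12 mod 37  (bits of 12 = 1100)
  bit 0 = 1: r = r^2 * 32 mod 37 = 1^2 * 32 = 1*32 = 32
  bit 1 = 1: r = r^2 * 32 mod 37 = 32^2 * 32 = 25*32 = 23
  bit 2 = 0: r = r^2 mod 37 = 23^2 = 11
  bit 3 = 0: r = r^2 mod 37 = 11^2 = 10
  -> B = 10
s = B^a = 10^4 mod 37  (bits of 4 = 100)
  bit 0 = 1: r = r^2 * 10 mod 37 = 1^2 * 10 = 1*10 = 10
  bit 1 = 0: r = r^2 mod 37 = 10^2 = 26
  bit 2 = 0: r = r^2 mod 37 = 26^2 = 10
  -> s = B^a = 10

Answer: 10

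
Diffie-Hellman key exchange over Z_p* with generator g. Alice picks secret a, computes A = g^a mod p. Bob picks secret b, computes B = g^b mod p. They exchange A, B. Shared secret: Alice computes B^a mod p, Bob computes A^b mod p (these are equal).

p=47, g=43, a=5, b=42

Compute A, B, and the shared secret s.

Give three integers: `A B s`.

A = 43^5 mod 47  (bits of 5 = 101)
  bit 0 = 1: r = r^2 * 43 mod 47 = 1^2 * 43 = 1*43 = 43
  bit 1 = 0: r = r^2 mod 47 = 43^2 = 16
  bit 2 = 1: r = r^2 * 43 mod 47 = 16^2 * 43 = 21*43 = 10
  -> A = 10
B = 43^42 mod 47  (bits of 42 = 101010)
  bit 0 = 1: r = r^2 * 43 mod 47 = 1^2 * 43 = 1*43 = 43
  bit 1 = 0: r = r^2 mod 47 = 43^2 = 16
  bit 2 = 1: r = r^2 * 43 mod 47 = 16^2 * 43 = 21*43 = 10
  bit 3 = 0: r = r^2 mod 47 = 10^2 = 6
  bit 4 = 1: r = r^2 * 43 mod 47 = 6^2 * 43 = 36*43 = 44
  bit 5 = 0: r = r^2 mod 47 = 44^2 = 9
  -> B = 9
s = B^a = 9^5 mod 47  (bits of 5 = 101)
  bit 0 = 1: r = r^2 * 9 mod 47 = 1^2 * 9 = 1*9 = 9
  bit 1 = 0: r = r^2 mod 47 = 9^2 = 34
  bit 2 = 1: r = r^2 * 9 mod 47 = 34^2 * 9 = 28*9 = 17
  -> s = B^a = 17

Answer: 10 9 17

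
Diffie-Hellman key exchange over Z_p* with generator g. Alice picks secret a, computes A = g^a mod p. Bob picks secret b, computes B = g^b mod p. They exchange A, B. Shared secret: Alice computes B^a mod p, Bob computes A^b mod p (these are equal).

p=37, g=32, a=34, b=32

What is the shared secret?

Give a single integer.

Answer: 16

Derivation:
A = 32^34 mod 37  (bits of 34 = 100010)
  bit 0 = 1: r = r^2 * 32 mod 37 = 1^2 * 32 = 1*32 = 32
  bit 1 = 0: r = r^2 mod 37 = 32^2 = 25
  bit 2 = 0: r = r^2 mod 37 = 25^2 = 33
  bit 3 = 0: r = r^2 mod 37 = 33^2 = 16
  bit 4 = 1: r = r^2 * 32 mod 37 = 16^2 * 32 = 34*32 = 15
  bit 5 = 0: r = r^2 mod 37 = 15^2 = 3
  -> A = 3
B = 32^32 mod 37  (bits of 32 = 100000)
  bit 0 = 1: r = r^2 * 32 mod 37 = 1^2 * 32 = 1*32 = 32
  bit 1 = 0: r = r^2 mod 37 = 32^2 = 25
  bit 2 = 0: r = r^2 mod 37 = 25^2 = 33
  bit 3 = 0: r = r^2 mod 37 = 33^2 = 16
  bit 4 = 0: r = r^2 mod 37 = 16^2 = 34
  bit 5 = 0: r = r^2 mod 37 = 34^2 = 9
  -> B = 9
s = B^a = 9^34 mod 37  (bits of 34 = 100010)
  bit 0 = 1: r = r^2 * 9 mod 37 = 1^2 * 9 = 1*9 = 9
  bit 1 = 0: r = r^2 mod 37 = 9^2 = 7
  bit 2 = 0: r = r^2 mod 37 = 7^2 = 12
  bit 3 = 0: r = r^2 mod 37 = 12^2 = 33
  bit 4 = 1: r = r^2 * 9 mod 37 = 33^2 * 9 = 16*9 = 33
  bit 5 = 0: r = r^2 mod 37 = 33^2 = 16
  -> s = B^a = 16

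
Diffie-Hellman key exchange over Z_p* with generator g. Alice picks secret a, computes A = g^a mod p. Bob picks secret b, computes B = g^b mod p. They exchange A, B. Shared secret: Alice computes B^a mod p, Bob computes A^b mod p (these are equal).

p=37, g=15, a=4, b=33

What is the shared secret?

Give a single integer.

A = 15^4 mod 37  (bits of 4 = 100)
  bit 0 = 1: r = r^2 * 15 mod 37 = 1^2 * 15 = 1*15 = 15
  bit 1 = 0: r = r^2 mod 37 = 15^2 = 3
  bit 2 = 0: r = r^2 mod 37 = 3^2 = 9
  -> A = 9
B = 15^33 mod 37  (bits of 33 = 100001)
  bit 0 = 1: r = r^2 * 15 mod 37 = 1^2 * 15 = 1*15 = 15
  bit 1 = 0: r = r^2 mod 37 = 15^2 = 3
  bit 2 = 0: r = r^2 mod 37 = 3^2 = 9
  bit 3 = 0: r = r^2 mod 37 = 9^2 = 7
  bit 4 = 0: r = r^2 mod 37 = 7^2 = 12
  bit 5 = 1: r = r^2 * 15 mod 37 = 12^2 * 15 = 33*15 = 14
  -> B = 14
s = B^a = 14^4 mod 37  (bits of 4 = 100)
  bit 0 = 1: r = r^2 * 14 mod 37 = 1^2 * 14 = 1*14 = 14
  bit 1 = 0: r = r^2 mod 37 = 14^2 = 11
  bit 2 = 0: r = r^2 mod 37 = 11^2 = 10
  -> s = B^a = 10

Answer: 10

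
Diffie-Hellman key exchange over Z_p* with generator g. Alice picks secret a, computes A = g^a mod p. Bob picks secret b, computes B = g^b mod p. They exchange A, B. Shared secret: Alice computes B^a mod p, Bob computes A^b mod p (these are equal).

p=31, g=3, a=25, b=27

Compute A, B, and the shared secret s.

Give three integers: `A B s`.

Answer: 6 23 30

Derivation:
A = 3^25 mod 31  (bits of 25 = 11001)
  bit 0 = 1: r = r^2 * 3 mod 31 = 1^2 * 3 = 1*3 = 3
  bit 1 = 1: r = r^2 * 3 mod 31 = 3^2 * 3 = 9*3 = 27
  bit 2 = 0: r = r^2 mod 31 = 27^2 = 16
  bit 3 = 0: r = r^2 mod 31 = 16^2 = 8
  bit 4 = 1: r = r^2 * 3 mod 31 = 8^2 * 3 = 2*3 = 6
  -> A = 6
B = 3^27 mod 31  (bits of 27 = 11011)
  bit 0 = 1: r = r^2 * 3 mod 31 = 1^2 * 3 = 1*3 = 3
  bit 1 = 1: r = r^2 * 3 mod 31 = 3^2 * 3 = 9*3 = 27
  bit 2 = 0: r = r^2 mod 31 = 27^2 = 16
  bit 3 = 1: r = r^2 * 3 mod 31 = 16^2 * 3 = 8*3 = 24
  bit 4 = 1: r = r^2 * 3 mod 31 = 24^2 * 3 = 18*3 = 23
  -> B = 23
s = B^a = 23^25 mod 31  (bits of 25 = 11001)
  bit 0 = 1: r = r^2 * 23 mod 31 = 1^2 * 23 = 1*23 = 23
  bit 1 = 1: r = r^2 * 23 mod 31 = 23^2 * 23 = 2*23 = 15
  bit 2 = 0: r = r^2 mod 31 = 15^2 = 8
  bit 3 = 0: r = r^2 mod 31 = 8^2 = 2
  bit 4 = 1: r = r^2 * 23 mod 31 = 2^2 * 23 = 4*23 = 30
  -> s = B^a = 30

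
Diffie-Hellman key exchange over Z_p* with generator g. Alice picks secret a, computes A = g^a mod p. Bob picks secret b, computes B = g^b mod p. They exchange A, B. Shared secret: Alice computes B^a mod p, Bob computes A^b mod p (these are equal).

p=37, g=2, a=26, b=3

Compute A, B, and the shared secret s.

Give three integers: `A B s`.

A = 2^26 mod 37  (bits of 26 = 11010)
  bit 0 = 1: r = r^2 * 2 mod 37 = 1^2 * 2 = 1*2 = 2
  bit 1 = 1: r = r^2 * 2 mod 37 = 2^2 * 2 = 4*2 = 8
  bit 2 = 0: r = r^2 mod 37 = 8^2 = 27
  bit 3 = 1: r = r^2 * 2 mod 37 = 27^2 * 2 = 26*2 = 15
  bit 4 = 0: r = r^2 mod 37 = 15^2 = 3
  -> A = 3
B = 2^3 mod 37  (bits of 3 = 11)
  bit 0 = 1: r = r^2 * 2 mod 37 = 1^2 * 2 = 1*2 = 2
  bit 1 = 1: r = r^2 * 2 mod 37 = 2^2 * 2 = 4*2 = 8
  -> B = 8
s = B^a = 8^26 mod 37  (bits of 26 = 11010)
  bit 0 = 1: r = r^2 * 8 mod 37 = 1^2 * 8 = 1*8 = 8
  bit 1 = 1: r = r^2 * 8 mod 37 = 8^2 * 8 = 27*8 = 31
  bit 2 = 0: r = r^2 mod 37 = 31^2 = 36
  bit 3 = 1: r = r^2 * 8 mod 37 = 36^2 * 8 = 1*8 = 8
  bit 4 = 0: r = r^2 mod 37 = 8^2 = 27
  -> s = B^a = 27

Answer: 3 8 27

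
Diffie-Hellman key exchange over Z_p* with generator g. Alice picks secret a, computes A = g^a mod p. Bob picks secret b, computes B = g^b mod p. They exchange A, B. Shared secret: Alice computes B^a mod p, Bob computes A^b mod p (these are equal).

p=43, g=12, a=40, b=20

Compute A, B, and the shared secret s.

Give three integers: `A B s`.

A = 12^40 mod 43  (bits of 40 = 101000)
  bit 0 = 1: r = r^2 * 12 mod 43 = 1^2 * 12 = 1*12 = 12
  bit 1 = 0: r = r^2 mod 43 = 12^2 = 15
  bit 2 = 1: r = r^2 * 12 mod 43 = 15^2 * 12 = 10*12 = 34
  bit 3 = 0: r = r^2 mod 43 = 34^2 = 38
  bit 4 = 0: r = r^2 mod 43 = 38^2 = 25
  bit 5 = 0: r = r^2 mod 43 = 25^2 = 23
  -> A = 23
B = 12^20 mod 43  (bits of 20 = 10100)
  bit 0 = 1: r = r^2 * 12 mod 43 = 1^2 * 12 = 1*12 = 12
  bit 1 = 0: r = r^2 mod 43 = 12^2 = 15
  bit 2 = 1: r = r^2 * 12 mod 43 = 15^2 * 12 = 10*12 = 34
  bit 3 = 0: r = r^2 mod 43 = 34^2 = 38
  bit 4 = 0: r = r^2 mod 43 = 38^2 = 25
  -> B = 25
s = B^a = 25^40 mod 43  (bits of 40 = 101000)
  bit 0 = 1: r = r^2 * 25 mod 43 = 1^2 * 25 = 1*25 = 25
  bit 1 = 0: r = r^2 mod 43 = 25^2 = 23
  bit 2 = 1: r = r^2 * 25 mod 43 = 23^2 * 25 = 13*25 = 24
  bit 3 = 0: r = r^2 mod 43 = 24^2 = 17
  bit 4 = 0: r = r^2 mod 43 = 17^2 = 31
  bit 5 = 0: r = r^2 mod 43 = 31^2 = 15
  -> s = B^a = 15

Answer: 23 25 15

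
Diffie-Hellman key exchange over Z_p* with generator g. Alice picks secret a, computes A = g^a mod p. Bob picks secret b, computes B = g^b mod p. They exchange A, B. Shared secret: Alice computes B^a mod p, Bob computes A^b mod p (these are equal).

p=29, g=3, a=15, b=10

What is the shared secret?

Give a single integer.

Answer: 5

Derivation:
A = 3^15 mod 29  (bits of 15 = 1111)
  bit 0 = 1: r = r^2 * 3 mod 29 = 1^2 * 3 = 1*3 = 3
  bit 1 = 1: r = r^2 * 3 mod 29 = 3^2 * 3 = 9*3 = 27
  bit 2 = 1: r = r^2 * 3 mod 29 = 27^2 * 3 = 4*3 = 12
  bit 3 = 1: r = r^2 * 3 mod 29 = 12^2 * 3 = 28*3 = 26
  -> A = 26
B = 3^10 mod 29  (bits of 10 = 1010)
  bit 0 = 1: r = r^2 * 3 mod 29 = 1^2 * 3 = 1*3 = 3
  bit 1 = 0: r = r^2 mod 29 = 3^2 = 9
  bit 2 = 1: r = r^2 * 3 mod 29 = 9^2 * 3 = 23*3 = 11
  bit 3 = 0: r = r^2 mod 29 = 11^2 = 5
  -> B = 5
s = B^a = 5^15 mod 29  (bits of 15 = 1111)
  bit 0 = 1: r = r^2 * 5 mod 29 = 1^2 * 5 = 1*5 = 5
  bit 1 = 1: r = r^2 * 5 mod 29 = 5^2 * 5 = 25*5 = 9
  bit 2 = 1: r = r^2 * 5 mod 29 = 9^2 * 5 = 23*5 = 28
  bit 3 = 1: r = r^2 * 5 mod 29 = 28^2 * 5 = 1*5 = 5
  -> s = B^a = 5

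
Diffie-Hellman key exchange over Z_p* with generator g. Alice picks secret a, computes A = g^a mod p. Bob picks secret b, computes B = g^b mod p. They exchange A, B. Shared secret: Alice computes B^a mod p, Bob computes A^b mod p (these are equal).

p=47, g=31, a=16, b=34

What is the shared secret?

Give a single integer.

A = 31^16 mod 47  (bits of 16 = 10000)
  bit 0 = 1: r = r^2 * 31 mod 47 = 1^2 * 31 = 1*31 = 31
  bit 1 = 0: r = r^2 mod 47 = 31^2 = 21
  bit 2 = 0: r = r^2 mod 47 = 21^2 = 18
  bit 3 = 0: r = r^2 mod 47 = 18^2 = 42
  bit 4 = 0: r = r^2 mod 47 = 42^2 = 25
  -> A = 25
B = 31^34 mod 47  (bits of 34 = 100010)
  bit 0 = 1: r = r^2 * 31 mod 47 = 1^2 * 31 = 1*31 = 31
  bit 1 = 0: r = r^2 mod 47 = 31^2 = 21
  bit 2 = 0: r = r^2 mod 47 = 21^2 = 18
  bit 3 = 0: r = r^2 mod 47 = 18^2 = 42
  bit 4 = 1: r = r^2 * 31 mod 47 = 42^2 * 31 = 25*31 = 23
  bit 5 = 0: r = r^2 mod 47 = 23^2 = 12
  -> B = 12
s = B^a = 12^16 mod 47  (bits of 16 = 10000)
  bit 0 = 1: r = r^2 * 12 mod 47 = 1^2 * 12 = 1*12 = 12
  bit 1 = 0: r = r^2 mod 47 = 12^2 = 3
  bit 2 = 0: r = r^2 mod 47 = 3^2 = 9
  bit 3 = 0: r = r^2 mod 47 = 9^2 = 34
  bit 4 = 0: r = r^2 mod 47 = 34^2 = 28
  -> s = B^a = 28

Answer: 28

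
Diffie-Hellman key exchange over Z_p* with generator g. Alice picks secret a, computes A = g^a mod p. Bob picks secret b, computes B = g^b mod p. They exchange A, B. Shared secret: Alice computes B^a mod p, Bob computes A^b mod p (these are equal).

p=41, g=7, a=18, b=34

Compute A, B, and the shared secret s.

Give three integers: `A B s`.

A = 7^18 mod 41  (bits of 18 = 10010)
  bit 0 = 1: r = r^2 * 7 mod 41 = 1^2 * 7 = 1*7 = 7
  bit 1 = 0: r = r^2 mod 41 = 7^2 = 8
  bit 2 = 0: r = r^2 mod 41 = 8^2 = 23
  bit 3 = 1: r = r^2 * 7 mod 41 = 23^2 * 7 = 37*7 = 13
  bit 4 = 0: r = r^2 mod 41 = 13^2 = 5
  -> A = 5
B = 7^34 mod 41  (bits of 34 = 100010)
  bit 0 = 1: r = r^2 * 7 mod 41 = 1^2 * 7 = 1*7 = 7
  bit 1 = 0: r = r^2 mod 41 = 7^2 = 8
  bit 2 = 0: r = r^2 mod 41 = 8^2 = 23
  bit 3 = 0: r = r^2 mod 41 = 23^2 = 37
  bit 4 = 1: r = r^2 * 7 mod 41 = 37^2 * 7 = 16*7 = 30
  bit 5 = 0: r = r^2 mod 41 = 30^2 = 39
  -> B = 39
s = B^a = 39^18 mod 41  (bits of 18 = 10010)
  bit 0 = 1: r = r^2 * 39 mod 41 = 1^2 * 39 = 1*39 = 39
  bit 1 = 0: r = r^2 mod 41 = 39^2 = 4
  bit 2 = 0: r = r^2 mod 41 = 4^2 = 16
  bit 3 = 1: r = r^2 * 39 mod 41 = 16^2 * 39 = 10*39 = 21
  bit 4 = 0: r = r^2 mod 41 = 21^2 = 31
  -> s = B^a = 31

Answer: 5 39 31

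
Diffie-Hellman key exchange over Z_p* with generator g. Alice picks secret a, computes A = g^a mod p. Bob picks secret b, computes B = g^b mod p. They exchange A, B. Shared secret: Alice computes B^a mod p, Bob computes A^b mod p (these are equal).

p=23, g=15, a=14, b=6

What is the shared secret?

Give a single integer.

A = 15^14 mod 23  (bits of 14 = 1110)
  bit 0 = 1: r = r^2 * 15 mod 23 = 1^2 * 15 = 1*15 = 15
  bit 1 = 1: r = r^2 * 15 mod 23 = 15^2 * 15 = 18*15 = 17
  bit 2 = 1: r = r^2 * 15 mod 23 = 17^2 * 15 = 13*15 = 11
  bit 3 = 0: r = r^2 mod 23 = 11^2 = 6
  -> A = 6
B = 15^6 mod 23  (bits of 6 = 110)
  bit 0 = 1: r = r^2 * 15 mod 23 = 1^2 * 15 = 1*15 = 15
  bit 1 = 1: r = r^2 * 15 mod 23 = 15^2 * 15 = 18*15 = 17
  bit 2 = 0: r = r^2 mod 23 = 17^2 = 13
  -> B = 13
s = B^a = 13^14 mod 23  (bits of 14 = 1110)
  bit 0 = 1: r = r^2 * 13 mod 23 = 1^2 * 13 = 1*13 = 13
  bit 1 = 1: r = r^2 * 13 mod 23 = 13^2 * 13 = 8*13 = 12
  bit 2 = 1: r = r^2 * 13 mod 23 = 12^2 * 13 = 6*13 = 9
  bit 3 = 0: r = r^2 mod 23 = 9^2 = 12
  -> s = B^a = 12

Answer: 12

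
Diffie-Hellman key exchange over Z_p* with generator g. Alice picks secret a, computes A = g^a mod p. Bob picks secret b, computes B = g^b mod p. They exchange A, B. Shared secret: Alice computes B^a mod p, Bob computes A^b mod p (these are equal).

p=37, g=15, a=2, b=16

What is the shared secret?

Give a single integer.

A = 15^2 mod 37  (bits of 2 = 10)
  bit 0 = 1: r = r^2 * 15 mod 37 = 1^2 * 15 = 1*15 = 15
  bit 1 = 0: r = r^2 mod 37 = 15^2 = 3
  -> A = 3
B = 15^16 mod 37  (bits of 16 = 10000)
  bit 0 = 1: r = r^2 * 15 mod 37 = 1^2 * 15 = 1*15 = 15
  bit 1 = 0: r = r^2 mod 37 = 15^2 = 3
  bit 2 = 0: r = r^2 mod 37 = 3^2 = 9
  bit 3 = 0: r = r^2 mod 37 = 9^2 = 7
  bit 4 = 0: r = r^2 mod 37 = 7^2 = 12
  -> B = 12
s = B^a = 12^2 mod 37  (bits of 2 = 10)
  bit 0 = 1: r = r^2 * 12 mod 37 = 1^2 * 12 = 1*12 = 12
  bit 1 = 0: r = r^2 mod 37 = 12^2 = 33
  -> s = B^a = 33

Answer: 33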